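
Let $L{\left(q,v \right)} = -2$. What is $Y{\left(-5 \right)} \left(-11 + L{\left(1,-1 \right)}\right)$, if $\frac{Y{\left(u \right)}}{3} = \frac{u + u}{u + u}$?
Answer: $-39$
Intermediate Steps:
$Y{\left(u \right)} = 3$ ($Y{\left(u \right)} = 3 \frac{u + u}{u + u} = 3 \frac{2 u}{2 u} = 3 \cdot 2 u \frac{1}{2 u} = 3 \cdot 1 = 3$)
$Y{\left(-5 \right)} \left(-11 + L{\left(1,-1 \right)}\right) = 3 \left(-11 - 2\right) = 3 \left(-13\right) = -39$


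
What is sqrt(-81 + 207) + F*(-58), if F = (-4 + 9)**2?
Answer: -1450 + 3*sqrt(14) ≈ -1438.8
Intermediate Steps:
F = 25 (F = 5**2 = 25)
sqrt(-81 + 207) + F*(-58) = sqrt(-81 + 207) + 25*(-58) = sqrt(126) - 1450 = 3*sqrt(14) - 1450 = -1450 + 3*sqrt(14)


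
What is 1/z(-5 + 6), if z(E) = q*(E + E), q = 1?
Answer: ½ ≈ 0.50000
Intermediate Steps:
z(E) = 2*E (z(E) = 1*(E + E) = 1*(2*E) = 2*E)
1/z(-5 + 6) = 1/(2*(-5 + 6)) = 1/(2*1) = 1/2 = ½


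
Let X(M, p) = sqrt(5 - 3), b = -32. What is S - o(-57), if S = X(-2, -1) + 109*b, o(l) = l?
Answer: -3431 + sqrt(2) ≈ -3429.6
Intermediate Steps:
X(M, p) = sqrt(2)
S = -3488 + sqrt(2) (S = sqrt(2) + 109*(-32) = sqrt(2) - 3488 = -3488 + sqrt(2) ≈ -3486.6)
S - o(-57) = (-3488 + sqrt(2)) - 1*(-57) = (-3488 + sqrt(2)) + 57 = -3431 + sqrt(2)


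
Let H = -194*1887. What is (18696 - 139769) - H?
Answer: 245005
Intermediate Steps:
H = -366078
(18696 - 139769) - H = (18696 - 139769) - 1*(-366078) = -121073 + 366078 = 245005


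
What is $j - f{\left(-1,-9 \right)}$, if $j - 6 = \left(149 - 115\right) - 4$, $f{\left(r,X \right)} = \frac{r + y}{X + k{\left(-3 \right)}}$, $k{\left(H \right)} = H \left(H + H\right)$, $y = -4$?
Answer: $\frac{329}{9} \approx 36.556$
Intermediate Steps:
$k{\left(H \right)} = 2 H^{2}$ ($k{\left(H \right)} = H 2 H = 2 H^{2}$)
$f{\left(r,X \right)} = \frac{-4 + r}{18 + X}$ ($f{\left(r,X \right)} = \frac{r - 4}{X + 2 \left(-3\right)^{2}} = \frac{-4 + r}{X + 2 \cdot 9} = \frac{-4 + r}{X + 18} = \frac{-4 + r}{18 + X}$)
$j = 36$ ($j = 6 + \left(\left(149 - 115\right) - 4\right) = 6 + \left(34 - 4\right) = 6 + 30 = 36$)
$j - f{\left(-1,-9 \right)} = 36 - \frac{-4 - 1}{18 - 9} = 36 - \frac{1}{9} \left(-5\right) = 36 - - \frac{5}{9} = 36 + \frac{5}{9} = \frac{329}{9}$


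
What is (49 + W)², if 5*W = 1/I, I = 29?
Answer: 50495236/21025 ≈ 2401.7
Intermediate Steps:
W = 1/145 (W = (⅕)/29 = (⅕)*(1/29) = 1/145 ≈ 0.0068966)
(49 + W)² = (49 + 1/145)² = (7106/145)² = 50495236/21025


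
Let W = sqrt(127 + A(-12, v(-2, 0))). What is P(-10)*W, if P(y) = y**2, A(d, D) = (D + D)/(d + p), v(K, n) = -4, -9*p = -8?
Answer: 20*sqrt(3193) ≈ 1130.1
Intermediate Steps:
p = 8/9 (p = -1/9*(-8) = 8/9 ≈ 0.88889)
A(d, D) = 2*D/(8/9 + d) (A(d, D) = (D + D)/(d + 8/9) = (2*D)/(8/9 + d) = 2*D/(8/9 + d))
W = sqrt(3193)/5 (W = sqrt(127 + 18*(-4)/(8 + 9*(-12))) = sqrt(127 + 18*(-4)/(8 - 108)) = sqrt(127 + 18*(-4)/(-100)) = sqrt(127 + 18*(-4)*(-1/100)) = sqrt(127 + 18/25) = sqrt(3193/25) = sqrt(3193)/5 ≈ 11.301)
P(-10)*W = (-10)**2*(sqrt(3193)/5) = 100*(sqrt(3193)/5) = 20*sqrt(3193)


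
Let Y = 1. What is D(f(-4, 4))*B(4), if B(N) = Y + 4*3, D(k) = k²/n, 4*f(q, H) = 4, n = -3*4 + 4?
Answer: -13/8 ≈ -1.6250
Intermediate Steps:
n = -8 (n = -12 + 4 = -8)
f(q, H) = 1 (f(q, H) = (¼)*4 = 1)
D(k) = -k²/8 (D(k) = k²/(-8) = k²*(-⅛) = -k²/8)
B(N) = 13 (B(N) = 1 + 4*3 = 1 + 12 = 13)
D(f(-4, 4))*B(4) = -⅛*1²*13 = -⅛*1*13 = -⅛*13 = -13/8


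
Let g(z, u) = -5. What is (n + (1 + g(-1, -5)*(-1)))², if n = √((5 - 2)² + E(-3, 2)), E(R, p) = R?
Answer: (6 + √6)² ≈ 71.394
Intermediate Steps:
n = √6 (n = √((5 - 2)² - 3) = √(3² - 3) = √(9 - 3) = √6 ≈ 2.4495)
(n + (1 + g(-1, -5)*(-1)))² = (√6 + (1 - 5*(-1)))² = (√6 + (1 + 5))² = (√6 + 6)² = (6 + √6)²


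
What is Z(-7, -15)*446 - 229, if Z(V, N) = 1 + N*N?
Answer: 100567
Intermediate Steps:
Z(V, N) = 1 + N²
Z(-7, -15)*446 - 229 = (1 + (-15)²)*446 - 229 = (1 + 225)*446 - 229 = 226*446 - 229 = 100796 - 229 = 100567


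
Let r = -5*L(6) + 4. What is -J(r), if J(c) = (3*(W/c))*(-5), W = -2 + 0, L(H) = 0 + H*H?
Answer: 15/88 ≈ 0.17045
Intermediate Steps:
L(H) = H² (L(H) = 0 + H² = H²)
W = -2
r = -176 (r = -5*6² + 4 = -5*36 + 4 = -180 + 4 = -176)
J(c) = 30/c (J(c) = (3*(-2/c))*(-5) = -6/c*(-5) = 30/c)
-J(r) = -30/(-176) = -30*(-1)/176 = -1*(-15/88) = 15/88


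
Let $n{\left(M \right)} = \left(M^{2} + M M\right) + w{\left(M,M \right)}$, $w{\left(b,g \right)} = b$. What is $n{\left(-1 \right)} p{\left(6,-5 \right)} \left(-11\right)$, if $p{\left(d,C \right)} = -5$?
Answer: $55$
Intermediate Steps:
$n{\left(M \right)} = M + 2 M^{2}$ ($n{\left(M \right)} = \left(M^{2} + M M\right) + M = \left(M^{2} + M^{2}\right) + M = 2 M^{2} + M = M + 2 M^{2}$)
$n{\left(-1 \right)} p{\left(6,-5 \right)} \left(-11\right) = - (1 + 2 \left(-1\right)) \left(-5\right) \left(-11\right) = - (1 - 2) \left(-5\right) \left(-11\right) = \left(-1\right) \left(-1\right) \left(-5\right) \left(-11\right) = 1 \left(-5\right) \left(-11\right) = \left(-5\right) \left(-11\right) = 55$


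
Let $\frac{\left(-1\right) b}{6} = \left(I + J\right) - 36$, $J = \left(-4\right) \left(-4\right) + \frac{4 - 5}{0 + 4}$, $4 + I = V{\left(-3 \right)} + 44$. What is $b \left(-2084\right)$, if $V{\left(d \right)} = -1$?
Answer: $234450$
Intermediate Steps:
$I = 39$ ($I = -4 + \left(-1 + 44\right) = -4 + 43 = 39$)
$J = \frac{63}{4}$ ($J = 16 - \frac{1}{4} = \frac{63}{4} \approx 15.75$)
$b = - \frac{225}{2}$ ($b = - 6 \left(\left(39 + \frac{63}{4}\right) - 36\right) = - 6 \left(\frac{219}{4} - 36\right) = \left(-6\right) \frac{75}{4} = - \frac{225}{2} \approx -112.5$)
$b \left(-2084\right) = \left(- \frac{225}{2}\right) \left(-2084\right) = 234450$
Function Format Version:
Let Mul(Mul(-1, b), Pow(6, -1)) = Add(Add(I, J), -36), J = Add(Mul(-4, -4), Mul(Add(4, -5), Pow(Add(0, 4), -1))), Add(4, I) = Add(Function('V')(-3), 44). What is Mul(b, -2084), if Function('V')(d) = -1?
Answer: 234450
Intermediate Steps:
I = 39 (I = Add(-4, Add(-1, 44)) = Add(-4, 43) = 39)
J = Rational(63, 4) (J = Add(16, Mul(-1, Pow(4, -1))) = Add(16, Mul(-1, Rational(1, 4))) = Add(16, Rational(-1, 4)) = Rational(63, 4) ≈ 15.750)
b = Rational(-225, 2) (b = Mul(-6, Add(Add(39, Rational(63, 4)), -36)) = Mul(-6, Add(Rational(219, 4), -36)) = Mul(-6, Rational(75, 4)) = Rational(-225, 2) ≈ -112.50)
Mul(b, -2084) = Mul(Rational(-225, 2), -2084) = 234450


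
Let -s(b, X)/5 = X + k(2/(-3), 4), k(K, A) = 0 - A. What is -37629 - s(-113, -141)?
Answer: -38354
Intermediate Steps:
k(K, A) = -A
s(b, X) = 20 - 5*X (s(b, X) = -5*(X - 1*4) = -5*(X - 4) = -5*(-4 + X) = 20 - 5*X)
-37629 - s(-113, -141) = -37629 - (20 - 5*(-141)) = -37629 - (20 + 705) = -37629 - 1*725 = -37629 - 725 = -38354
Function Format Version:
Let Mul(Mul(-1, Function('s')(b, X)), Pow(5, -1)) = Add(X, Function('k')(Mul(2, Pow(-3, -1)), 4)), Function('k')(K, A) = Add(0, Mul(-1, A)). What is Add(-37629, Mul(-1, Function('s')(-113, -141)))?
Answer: -38354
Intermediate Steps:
Function('k')(K, A) = Mul(-1, A)
Function('s')(b, X) = Add(20, Mul(-5, X)) (Function('s')(b, X) = Mul(-5, Add(X, Mul(-1, 4))) = Mul(-5, Add(X, -4)) = Mul(-5, Add(-4, X)) = Add(20, Mul(-5, X)))
Add(-37629, Mul(-1, Function('s')(-113, -141))) = Add(-37629, Mul(-1, Add(20, Mul(-5, -141)))) = Add(-37629, Mul(-1, Add(20, 705))) = Add(-37629, Mul(-1, 725)) = Add(-37629, -725) = -38354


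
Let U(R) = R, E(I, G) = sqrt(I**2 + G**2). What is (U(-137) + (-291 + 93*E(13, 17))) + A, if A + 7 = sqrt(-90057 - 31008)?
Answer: -435 + 93*sqrt(458) + I*sqrt(121065) ≈ 1555.3 + 347.94*I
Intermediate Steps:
E(I, G) = sqrt(G**2 + I**2)
A = -7 + I*sqrt(121065) (A = -7 + sqrt(-90057 - 31008) = -7 + sqrt(-121065) = -7 + I*sqrt(121065) ≈ -7.0 + 347.94*I)
(U(-137) + (-291 + 93*E(13, 17))) + A = (-137 + (-291 + 93*sqrt(17**2 + 13**2))) + (-7 + I*sqrt(121065)) = (-137 + (-291 + 93*sqrt(289 + 169))) + (-7 + I*sqrt(121065)) = (-137 + (-291 + 93*sqrt(458))) + (-7 + I*sqrt(121065)) = (-428 + 93*sqrt(458)) + (-7 + I*sqrt(121065)) = -435 + 93*sqrt(458) + I*sqrt(121065)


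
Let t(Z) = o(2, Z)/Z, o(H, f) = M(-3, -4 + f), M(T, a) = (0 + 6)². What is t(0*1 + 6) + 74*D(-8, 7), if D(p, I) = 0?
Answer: 6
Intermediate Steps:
M(T, a) = 36 (M(T, a) = 6² = 36)
o(H, f) = 36
t(Z) = 36/Z
t(0*1 + 6) + 74*D(-8, 7) = 36/(0*1 + 6) + 74*0 = 36/(0 + 6) + 0 = 36/6 + 0 = 36*(⅙) + 0 = 6 + 0 = 6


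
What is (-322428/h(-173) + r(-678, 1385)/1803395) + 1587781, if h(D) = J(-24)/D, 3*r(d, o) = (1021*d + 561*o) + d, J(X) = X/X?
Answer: 103456848793898/1803395 ≈ 5.7368e+7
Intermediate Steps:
J(X) = 1
r(d, o) = 187*o + 1022*d/3 (r(d, o) = ((1021*d + 561*o) + d)/3 = ((561*o + 1021*d) + d)/3 = (561*o + 1022*d)/3 = 187*o + 1022*d/3)
h(D) = 1/D
(-322428/h(-173) + r(-678, 1385)/1803395) + 1587781 = (-322428/(1/(-173)) + (187*1385 + (1022/3)*(-678))/1803395) + 1587781 = (-322428/(-1/173) + (258995 - 230972)*(1/1803395)) + 1587781 = (-322428*(-173) + 28023*(1/1803395)) + 1587781 = (55780044 + 28023/1803395) + 1587781 = 100593452477403/1803395 + 1587781 = 103456848793898/1803395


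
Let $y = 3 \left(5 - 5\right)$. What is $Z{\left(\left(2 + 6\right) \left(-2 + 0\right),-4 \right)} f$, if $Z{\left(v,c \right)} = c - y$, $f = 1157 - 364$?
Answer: $-3172$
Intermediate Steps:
$y = 0$ ($y = 3 \cdot 0 = 0$)
$f = 793$
$Z{\left(v,c \right)} = c$ ($Z{\left(v,c \right)} = c - 0 = c + 0 = c$)
$Z{\left(\left(2 + 6\right) \left(-2 + 0\right),-4 \right)} f = \left(-4\right) 793 = -3172$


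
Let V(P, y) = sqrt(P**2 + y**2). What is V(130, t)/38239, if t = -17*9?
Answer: sqrt(40309)/38239 ≈ 0.0052504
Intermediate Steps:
t = -153
V(130, t)/38239 = sqrt(130**2 + (-153)**2)/38239 = sqrt(16900 + 23409)*(1/38239) = sqrt(40309)*(1/38239) = sqrt(40309)/38239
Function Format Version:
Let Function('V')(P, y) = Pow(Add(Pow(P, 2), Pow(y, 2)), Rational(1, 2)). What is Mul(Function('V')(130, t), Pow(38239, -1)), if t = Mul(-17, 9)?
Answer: Mul(Rational(1, 38239), Pow(40309, Rational(1, 2))) ≈ 0.0052504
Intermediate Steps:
t = -153
Mul(Function('V')(130, t), Pow(38239, -1)) = Mul(Pow(Add(Pow(130, 2), Pow(-153, 2)), Rational(1, 2)), Pow(38239, -1)) = Mul(Pow(Add(16900, 23409), Rational(1, 2)), Rational(1, 38239)) = Mul(Pow(40309, Rational(1, 2)), Rational(1, 38239)) = Mul(Rational(1, 38239), Pow(40309, Rational(1, 2)))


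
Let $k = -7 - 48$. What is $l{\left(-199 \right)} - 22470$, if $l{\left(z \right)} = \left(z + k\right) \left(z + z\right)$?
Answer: $78622$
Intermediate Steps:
$k = -55$ ($k = -7 - 48 = -55$)
$l{\left(z \right)} = 2 z \left(-55 + z\right)$ ($l{\left(z \right)} = \left(z - 55\right) \left(z + z\right) = \left(-55 + z\right) 2 z = 2 z \left(-55 + z\right)$)
$l{\left(-199 \right)} - 22470 = 2 \left(-199\right) \left(-55 - 199\right) - 22470 = 2 \left(-199\right) \left(-254\right) - 22470 = 101092 - 22470 = 78622$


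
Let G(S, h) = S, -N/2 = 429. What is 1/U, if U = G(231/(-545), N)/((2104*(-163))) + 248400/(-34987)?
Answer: -6539379585080/46428147774003 ≈ -0.14085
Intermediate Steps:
N = -858 (N = -2*429 = -858)
U = -46428147774003/6539379585080 (U = (231/(-545))/((2104*(-163))) + 248400/(-34987) = (231*(-1/545))/(-342952) + 248400*(-1/34987) = -231/545*(-1/342952) - 248400/34987 = 231/186908840 - 248400/34987 = -46428147774003/6539379585080 ≈ -7.0998)
1/U = 1/(-46428147774003/6539379585080) = -6539379585080/46428147774003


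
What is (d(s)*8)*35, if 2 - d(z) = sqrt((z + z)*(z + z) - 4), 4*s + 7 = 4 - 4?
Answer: 560 - 140*sqrt(33) ≈ -244.24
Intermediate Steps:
s = -7/4 (s = -7/4 + (4 - 4)/4 = -7/4 + (1/4)*0 = -7/4 + 0 = -7/4 ≈ -1.7500)
d(z) = 2 - sqrt(-4 + 4*z**2) (d(z) = 2 - sqrt((z + z)*(z + z) - 4) = 2 - sqrt((2*z)*(2*z) - 4) = 2 - sqrt(4*z**2 - 4) = 2 - sqrt(-4 + 4*z**2))
(d(s)*8)*35 = ((2 - 2*sqrt(-1 + (-7/4)**2))*8)*35 = ((2 - 2*sqrt(-1 + 49/16))*8)*35 = ((2 - sqrt(33)/2)*8)*35 = (16 - 4*sqrt(33))*35 = 560 - 140*sqrt(33)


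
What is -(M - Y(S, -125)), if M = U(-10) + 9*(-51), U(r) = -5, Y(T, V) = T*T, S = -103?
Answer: 11073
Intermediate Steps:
Y(T, V) = T²
M = -464 (M = -5 + 9*(-51) = -5 - 459 = -464)
-(M - Y(S, -125)) = -(-464 - 1*(-103)²) = -(-464 - 1*10609) = -(-464 - 10609) = -1*(-11073) = 11073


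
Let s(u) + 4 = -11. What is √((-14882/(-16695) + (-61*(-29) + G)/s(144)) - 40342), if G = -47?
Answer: I*√25569145630/795 ≈ 201.14*I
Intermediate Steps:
s(u) = -15 (s(u) = -4 - 11 = -15)
√((-14882/(-16695) + (-61*(-29) + G)/s(144)) - 40342) = √((-14882/(-16695) + (-61*(-29) - 47)/(-15)) - 40342) = √((-14882*(-1/16695) + (1769 - 47)*(-1/15)) - 40342) = √((2126/2385 + 1722*(-1/15)) - 40342) = √((2126/2385 - 574/5) - 40342) = √(-271672/2385 - 40342) = √(-96487342/2385) = I*√25569145630/795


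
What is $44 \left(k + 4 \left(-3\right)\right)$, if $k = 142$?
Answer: $5720$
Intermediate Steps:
$44 \left(k + 4 \left(-3\right)\right) = 44 \left(142 + 4 \left(-3\right)\right) = 44 \left(142 - 12\right) = 44 \cdot 130 = 5720$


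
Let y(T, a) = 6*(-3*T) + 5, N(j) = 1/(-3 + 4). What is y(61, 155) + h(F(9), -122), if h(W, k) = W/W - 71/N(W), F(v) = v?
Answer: -1163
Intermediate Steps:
N(j) = 1 (N(j) = 1/1 = 1)
y(T, a) = 5 - 18*T (y(T, a) = -18*T + 5 = 5 - 18*T)
h(W, k) = -70 (h(W, k) = W/W - 71/1 = 1 - 71*1 = 1 - 71 = -70)
y(61, 155) + h(F(9), -122) = (5 - 18*61) - 70 = (5 - 1098) - 70 = -1093 - 70 = -1163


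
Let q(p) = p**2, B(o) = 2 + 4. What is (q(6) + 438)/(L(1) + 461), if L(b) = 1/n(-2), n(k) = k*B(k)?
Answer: 5688/5531 ≈ 1.0284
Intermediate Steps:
B(o) = 6
n(k) = 6*k (n(k) = k*6 = 6*k)
L(b) = -1/12 (L(b) = 1/(6*(-2)) = 1/(-12) = -1/12)
(q(6) + 438)/(L(1) + 461) = (6**2 + 438)/(-1/12 + 461) = (36 + 438)/(5531/12) = 474*(12/5531) = 5688/5531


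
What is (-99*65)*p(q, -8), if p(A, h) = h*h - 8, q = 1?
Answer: -360360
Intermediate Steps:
p(A, h) = -8 + h**2 (p(A, h) = h**2 - 8 = -8 + h**2)
(-99*65)*p(q, -8) = (-99*65)*(-8 + (-8)**2) = -6435*(-8 + 64) = -6435*56 = -360360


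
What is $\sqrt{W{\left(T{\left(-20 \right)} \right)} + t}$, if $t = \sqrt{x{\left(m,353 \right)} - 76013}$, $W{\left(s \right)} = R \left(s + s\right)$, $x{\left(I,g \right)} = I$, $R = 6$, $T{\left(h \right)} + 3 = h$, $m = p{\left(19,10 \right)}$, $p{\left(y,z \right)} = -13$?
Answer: $\sqrt{-276 + i \sqrt{76026}} \approx 7.5542 + 18.25 i$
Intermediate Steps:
$m = -13$
$T{\left(h \right)} = -3 + h$
$W{\left(s \right)} = 12 s$ ($W{\left(s \right)} = 6 \left(s + s\right) = 6 \cdot 2 s = 12 s$)
$t = i \sqrt{76026}$ ($t = \sqrt{-13 - 76013} = \sqrt{-76026} = i \sqrt{76026} \approx 275.73 i$)
$\sqrt{W{\left(T{\left(-20 \right)} \right)} + t} = \sqrt{12 \left(-3 - 20\right) + i \sqrt{76026}} = \sqrt{12 \left(-23\right) + i \sqrt{76026}} = \sqrt{-276 + i \sqrt{76026}}$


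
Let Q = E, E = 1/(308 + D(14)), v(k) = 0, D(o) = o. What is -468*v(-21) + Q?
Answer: 1/322 ≈ 0.0031056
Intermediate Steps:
E = 1/322 (E = 1/(308 + 14) = 1/322 ≈ 0.0031056)
Q = 1/322 ≈ 0.0031056
-468*v(-21) + Q = -468*0 + 1/322 = 0 + 1/322 = 1/322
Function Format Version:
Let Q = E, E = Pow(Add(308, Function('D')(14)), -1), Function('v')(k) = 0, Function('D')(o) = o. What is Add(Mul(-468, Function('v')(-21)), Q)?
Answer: Rational(1, 322) ≈ 0.0031056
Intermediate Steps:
E = Rational(1, 322) (E = Pow(Add(308, 14), -1) = Pow(322, -1) = Rational(1, 322) ≈ 0.0031056)
Q = Rational(1, 322) ≈ 0.0031056
Add(Mul(-468, Function('v')(-21)), Q) = Add(Mul(-468, 0), Rational(1, 322)) = Add(0, Rational(1, 322)) = Rational(1, 322)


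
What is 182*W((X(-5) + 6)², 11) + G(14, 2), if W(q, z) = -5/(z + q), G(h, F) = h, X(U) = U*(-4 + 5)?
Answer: -371/6 ≈ -61.833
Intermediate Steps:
X(U) = U (X(U) = U*1 = U)
W(q, z) = -5/(q + z)
182*W((X(-5) + 6)², 11) + G(14, 2) = 182*(-5/((-5 + 6)² + 11)) + 14 = 182*(-5/(1² + 11)) + 14 = 182*(-5/(1 + 11)) + 14 = 182*(-5/12) + 14 = -455/6 + 14 = -371/6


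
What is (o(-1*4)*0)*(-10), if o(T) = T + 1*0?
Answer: 0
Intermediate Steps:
o(T) = T (o(T) = T + 0 = T)
(o(-1*4)*0)*(-10) = (-1*4*0)*(-10) = -4*0*(-10) = 0*(-10) = 0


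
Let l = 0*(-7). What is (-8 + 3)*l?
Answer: 0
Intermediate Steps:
l = 0
(-8 + 3)*l = (-8 + 3)*0 = -5*0 = 0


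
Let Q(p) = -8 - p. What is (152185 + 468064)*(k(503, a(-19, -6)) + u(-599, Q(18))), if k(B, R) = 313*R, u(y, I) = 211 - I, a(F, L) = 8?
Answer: 1700102509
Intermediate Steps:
(152185 + 468064)*(k(503, a(-19, -6)) + u(-599, Q(18))) = (152185 + 468064)*(313*8 + (211 - (-8 - 1*18))) = 620249*(2504 + (211 - (-8 - 18))) = 620249*(2504 + (211 - 1*(-26))) = 620249*(2504 + (211 + 26)) = 620249*(2504 + 237) = 620249*2741 = 1700102509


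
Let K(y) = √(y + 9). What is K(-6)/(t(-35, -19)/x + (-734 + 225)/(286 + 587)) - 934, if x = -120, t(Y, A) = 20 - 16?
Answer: -934 - 8730*√3/5381 ≈ -936.81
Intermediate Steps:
t(Y, A) = 4
K(y) = √(9 + y)
K(-6)/(t(-35, -19)/x + (-734 + 225)/(286 + 587)) - 934 = √(9 - 6)/(4/(-120) + (-734 + 225)/(286 + 587)) - 934 = √3/(4*(-1/120) - 509/873) - 934 = √3/(-1/30 - 509*1/873) - 934 = √3/(-1/30 - 509/873) - 934 = √3/(-5381/8730) - 934 = √3*(-8730/5381) - 934 = -8730*√3/5381 - 934 = -934 - 8730*√3/5381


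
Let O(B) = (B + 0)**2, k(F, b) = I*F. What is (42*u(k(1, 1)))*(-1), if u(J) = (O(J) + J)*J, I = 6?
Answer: -10584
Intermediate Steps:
k(F, b) = 6*F
O(B) = B**2
u(J) = J*(J + J**2) (u(J) = (J**2 + J)*J = (J + J**2)*J = J*(J + J**2))
(42*u(k(1, 1)))*(-1) = (42*((6*1)**2*(1 + 6*1)))*(-1) = (42*(6**2*(1 + 6)))*(-1) = (42*(36*7))*(-1) = (42*252)*(-1) = 10584*(-1) = -10584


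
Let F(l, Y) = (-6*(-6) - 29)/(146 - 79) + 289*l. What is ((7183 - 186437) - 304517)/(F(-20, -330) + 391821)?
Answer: -32412657/25864754 ≈ -1.2532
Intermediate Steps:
F(l, Y) = 7/67 + 289*l (F(l, Y) = (36 - 29)/67 + 289*l = 7*(1/67) + 289*l = 7/67 + 289*l)
((7183 - 186437) - 304517)/(F(-20, -330) + 391821) = ((7183 - 186437) - 304517)/((7/67 + 289*(-20)) + 391821) = (-179254 - 304517)/((7/67 - 5780) + 391821) = -483771/(-387253/67 + 391821) = -483771/25864754/67 = -483771*67/25864754 = -32412657/25864754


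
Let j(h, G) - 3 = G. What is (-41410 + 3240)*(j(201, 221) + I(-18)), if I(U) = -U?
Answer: -9237140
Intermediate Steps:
j(h, G) = 3 + G
(-41410 + 3240)*(j(201, 221) + I(-18)) = (-41410 + 3240)*((3 + 221) - 1*(-18)) = -38170*(224 + 18) = -38170*242 = -9237140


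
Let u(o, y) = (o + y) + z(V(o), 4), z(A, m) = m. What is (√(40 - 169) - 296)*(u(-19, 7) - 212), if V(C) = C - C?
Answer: 65120 - 220*I*√129 ≈ 65120.0 - 2498.7*I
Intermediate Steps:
V(C) = 0
u(o, y) = 4 + o + y (u(o, y) = (o + y) + 4 = 4 + o + y)
(√(40 - 169) - 296)*(u(-19, 7) - 212) = (√(40 - 169) - 296)*((4 - 19 + 7) - 212) = (√(-129) - 296)*(-8 - 212) = (I*√129 - 296)*(-220) = (-296 + I*√129)*(-220) = 65120 - 220*I*√129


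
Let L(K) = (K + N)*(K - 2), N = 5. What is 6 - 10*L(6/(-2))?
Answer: 106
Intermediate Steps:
L(K) = (-2 + K)*(5 + K) (L(K) = (K + 5)*(K - 2) = (5 + K)*(-2 + K) = (-2 + K)*(5 + K))
6 - 10*L(6/(-2)) = 6 - 10*(-10 + (6/(-2))**2 + 3*(6/(-2))) = 6 - 10*(-10 + (6*(-1/2))**2 + 3*(6*(-1/2))) = 6 - 10*(-10 + (-3)**2 + 3*(-3)) = 6 - 10*(-10 + 9 - 9) = 6 - 10*(-10) = 6 + 100 = 106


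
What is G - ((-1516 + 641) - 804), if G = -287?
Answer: 1392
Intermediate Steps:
G - ((-1516 + 641) - 804) = -287 - ((-1516 + 641) - 804) = -287 - (-875 - 804) = -287 - 1*(-1679) = -287 + 1679 = 1392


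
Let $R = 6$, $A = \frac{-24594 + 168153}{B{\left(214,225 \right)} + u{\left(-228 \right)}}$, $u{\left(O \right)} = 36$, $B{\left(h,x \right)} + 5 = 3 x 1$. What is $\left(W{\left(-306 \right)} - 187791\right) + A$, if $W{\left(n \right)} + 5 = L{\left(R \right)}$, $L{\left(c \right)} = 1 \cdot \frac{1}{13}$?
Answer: $- \frac{1721724715}{9178} \approx -1.8759 \cdot 10^{5}$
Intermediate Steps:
$B{\left(h,x \right)} = -5 + 3 x$ ($B{\left(h,x \right)} = -5 + 3 x 1 = -5 + 3 x$)
$A = \frac{143559}{706}$ ($A = \frac{-24594 + 168153}{\left(-5 + 3 \cdot 225\right) + 36} = \frac{143559}{\left(-5 + 675\right) + 36} = \frac{143559}{670 + 36} = \frac{143559}{706} \approx 203.34$)
$L{\left(c \right)} = \frac{1}{13}$ ($L{\left(c \right)} = 1 \cdot \frac{1}{13} = \frac{1}{13}$)
$W{\left(n \right)} = - \frac{64}{13}$ ($W{\left(n \right)} = -5 + \frac{1}{13} = - \frac{64}{13}$)
$\left(W{\left(-306 \right)} - 187791\right) + A = \left(- \frac{64}{13} - 187791\right) + \frac{143559}{706} = - \frac{2441347}{13} + \frac{143559}{706} = - \frac{1721724715}{9178}$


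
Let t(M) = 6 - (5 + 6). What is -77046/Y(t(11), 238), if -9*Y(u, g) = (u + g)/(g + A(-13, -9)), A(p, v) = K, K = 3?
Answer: 167112774/233 ≈ 7.1722e+5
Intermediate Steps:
A(p, v) = 3
t(M) = -5 (t(M) = 6 - 1*11 = 6 - 11 = -5)
Y(u, g) = -(g + u)/(9*(3 + g)) (Y(u, g) = -(u + g)/(9*(g + 3)) = -(g + u)/(9*(3 + g)))
-77046/Y(t(11), 238) = -77046*9*(3 + 238)/(-1*238 - 1*(-5)) = -77046*2169/(-238 + 5) = -77046/((1/9)*(1/241)*(-233)) = -77046/(-233/2169) = -77046*(-2169/233) = 167112774/233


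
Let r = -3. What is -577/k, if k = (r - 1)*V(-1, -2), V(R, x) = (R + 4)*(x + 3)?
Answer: 577/12 ≈ 48.083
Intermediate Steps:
V(R, x) = (3 + x)*(4 + R) (V(R, x) = (4 + R)*(3 + x) = (3 + x)*(4 + R))
k = -12 (k = (-3 - 1)*(12 + 3*(-1) + 4*(-2) - 1*(-2)) = -4*(12 - 3 - 8 + 2) = -4*3 = -12)
-577/k = -577/(-12) = -577*(-1/12) = 577/12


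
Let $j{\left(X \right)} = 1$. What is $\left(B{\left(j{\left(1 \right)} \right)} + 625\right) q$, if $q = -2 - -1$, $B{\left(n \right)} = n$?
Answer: $-626$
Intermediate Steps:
$q = -1$ ($q = -2 + 1 = -1$)
$\left(B{\left(j{\left(1 \right)} \right)} + 625\right) q = \left(1 + 625\right) \left(-1\right) = 626 \left(-1\right) = -626$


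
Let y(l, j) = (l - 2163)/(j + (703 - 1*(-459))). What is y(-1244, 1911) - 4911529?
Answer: -15093132024/3073 ≈ -4.9115e+6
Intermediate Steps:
y(l, j) = (-2163 + l)/(1162 + j) (y(l, j) = (-2163 + l)/(j + (703 + 459)) = (-2163 + l)/(j + 1162) = (-2163 + l)/(1162 + j))
y(-1244, 1911) - 4911529 = (-2163 - 1244)/(1162 + 1911) - 4911529 = -3407/3073 - 4911529 = -15093132024/3073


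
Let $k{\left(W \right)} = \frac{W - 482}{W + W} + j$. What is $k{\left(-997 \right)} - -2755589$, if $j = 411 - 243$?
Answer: $\frac{5494980937}{1994} \approx 2.7558 \cdot 10^{6}$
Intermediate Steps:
$j = 168$ ($j = 411 - 243 = 168$)
$k{\left(W \right)} = 168 + \frac{-482 + W}{2 W}$ ($k{\left(W \right)} = \frac{W - 482}{W + W} + 168 = \frac{-482 + W}{2 W} + 168 = 168 + \frac{-482 + W}{2 W}$)
$k{\left(-997 \right)} - -2755589 = \left(\frac{337}{2} - \frac{241}{-997}\right) - -2755589 = \left(\frac{337}{2} - - \frac{241}{997}\right) + 2755589 = \left(\frac{337}{2} + \frac{241}{997}\right) + 2755589 = \frac{336471}{1994} + 2755589 = \frac{5494980937}{1994}$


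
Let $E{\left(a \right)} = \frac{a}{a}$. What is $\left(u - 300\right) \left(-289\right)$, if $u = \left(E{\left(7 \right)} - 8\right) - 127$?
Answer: $125426$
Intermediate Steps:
$E{\left(a \right)} = 1$
$u = -134$ ($u = \left(1 - 8\right) - 127 = -7 - 127 = -134$)
$\left(u - 300\right) \left(-289\right) = \left(-134 - 300\right) \left(-289\right) = \left(-434\right) \left(-289\right) = 125426$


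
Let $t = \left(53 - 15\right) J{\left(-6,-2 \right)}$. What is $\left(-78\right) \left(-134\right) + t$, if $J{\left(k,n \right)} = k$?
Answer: $10224$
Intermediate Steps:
$t = -228$ ($t = \left(53 - 15\right) \left(-6\right) = 38 \left(-6\right) = -228$)
$\left(-78\right) \left(-134\right) + t = \left(-78\right) \left(-134\right) - 228 = 10452 - 228 = 10224$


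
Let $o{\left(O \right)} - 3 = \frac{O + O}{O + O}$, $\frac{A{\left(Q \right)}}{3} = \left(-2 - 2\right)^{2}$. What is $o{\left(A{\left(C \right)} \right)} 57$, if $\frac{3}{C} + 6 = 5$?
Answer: $228$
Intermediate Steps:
$C = -3$ ($C = \frac{3}{-6 + 5} = \frac{3}{-1} = 3 \left(-1\right) = -3$)
$A{\left(Q \right)} = 48$ ($A{\left(Q \right)} = 3 \left(-2 - 2\right)^{2} = 3 \left(-4\right)^{2} = 3 \cdot 16 = 48$)
$o{\left(O \right)} = 4$ ($o{\left(O \right)} = 3 + \frac{O + O}{O + O} = 3 + \frac{2 O}{2 O} = 3 + 2 O \frac{1}{2 O} = 3 + 1 = 4$)
$o{\left(A{\left(C \right)} \right)} 57 = 4 \cdot 57 = 228$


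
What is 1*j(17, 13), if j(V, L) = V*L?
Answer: 221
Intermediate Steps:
j(V, L) = L*V
1*j(17, 13) = 1*(13*17) = 1*221 = 221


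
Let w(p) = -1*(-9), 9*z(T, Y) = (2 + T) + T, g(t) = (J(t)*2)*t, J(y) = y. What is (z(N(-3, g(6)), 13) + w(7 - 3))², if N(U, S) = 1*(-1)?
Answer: 81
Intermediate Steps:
g(t) = 2*t² (g(t) = (t*2)*t = (2*t)*t = 2*t²)
N(U, S) = -1
z(T, Y) = 2/9 + 2*T/9 (z(T, Y) = ((2 + T) + T)/9 = (2 + 2*T)/9 = 2/9 + 2*T/9)
w(p) = 9
(z(N(-3, g(6)), 13) + w(7 - 3))² = ((2/9 + (2/9)*(-1)) + 9)² = ((2/9 - 2/9) + 9)² = (0 + 9)² = 9² = 81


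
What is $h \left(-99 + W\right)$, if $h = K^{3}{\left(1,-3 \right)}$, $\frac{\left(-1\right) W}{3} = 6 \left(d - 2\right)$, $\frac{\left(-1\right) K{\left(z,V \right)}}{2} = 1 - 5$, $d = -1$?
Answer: $-23040$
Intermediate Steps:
$K{\left(z,V \right)} = 8$ ($K{\left(z,V \right)} = - 2 \left(1 - 5\right) = \left(-2\right) \left(-4\right) = 8$)
$W = 54$ ($W = - 3 \cdot 6 \left(-1 - 2\right) = - 3 \cdot 6 \left(-3\right) = \left(-3\right) \left(-18\right) = 54$)
$h = 512$ ($h = 8^{3} = 512$)
$h \left(-99 + W\right) = 512 \left(-99 + 54\right) = 512 \left(-45\right) = -23040$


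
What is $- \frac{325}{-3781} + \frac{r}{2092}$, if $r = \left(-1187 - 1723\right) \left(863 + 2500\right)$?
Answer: $- \frac{18500716915}{3954926} \approx -4677.9$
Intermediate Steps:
$r = -9786330$ ($r = \left(-2910\right) 3363 = -9786330$)
$- \frac{325}{-3781} + \frac{r}{2092} = - \frac{325}{-3781} - \frac{9786330}{2092} = \left(-325\right) \left(- \frac{1}{3781}\right) - \frac{4893165}{1046} = \frac{325}{3781} - \frac{4893165}{1046} = - \frac{18500716915}{3954926}$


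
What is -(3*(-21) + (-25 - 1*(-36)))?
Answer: 52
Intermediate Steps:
-(3*(-21) + (-25 - 1*(-36))) = -(-63 + (-25 + 36)) = -(-63 + 11) = -1*(-52) = 52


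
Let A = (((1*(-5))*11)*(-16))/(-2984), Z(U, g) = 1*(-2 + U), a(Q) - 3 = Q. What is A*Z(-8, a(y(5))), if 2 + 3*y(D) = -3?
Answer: 1100/373 ≈ 2.9491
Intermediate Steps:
y(D) = -5/3 (y(D) = -⅔ + (⅓)*(-3) = -⅔ - 1 = -5/3)
a(Q) = 3 + Q
Z(U, g) = -2 + U
A = -110/373 (A = (-5*11*(-16))*(-1/2984) = -55*(-16)*(-1/2984) = 880*(-1/2984) = -110/373 ≈ -0.29491)
A*Z(-8, a(y(5))) = -110*(-2 - 8)/373 = -110/373*(-10) = 1100/373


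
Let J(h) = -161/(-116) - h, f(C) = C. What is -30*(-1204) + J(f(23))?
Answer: 4187413/116 ≈ 36098.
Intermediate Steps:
J(h) = 161/116 - h (J(h) = -161*(-1/116) - h = 161/116 - h)
-30*(-1204) + J(f(23)) = -30*(-1204) + (161/116 - 1*23) = 36120 + (161/116 - 23) = 36120 - 2507/116 = 4187413/116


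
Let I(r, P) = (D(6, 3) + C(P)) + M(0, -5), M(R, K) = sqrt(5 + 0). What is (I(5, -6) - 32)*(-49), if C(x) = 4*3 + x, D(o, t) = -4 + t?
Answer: 1323 - 49*sqrt(5) ≈ 1213.4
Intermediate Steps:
M(R, K) = sqrt(5)
C(x) = 12 + x
I(r, P) = 11 + P + sqrt(5) (I(r, P) = ((-4 + 3) + (12 + P)) + sqrt(5) = (-1 + (12 + P)) + sqrt(5) = (11 + P) + sqrt(5) = 11 + P + sqrt(5))
(I(5, -6) - 32)*(-49) = ((11 - 6 + sqrt(5)) - 32)*(-49) = ((5 + sqrt(5)) - 32)*(-49) = (-27 + sqrt(5))*(-49) = 1323 - 49*sqrt(5)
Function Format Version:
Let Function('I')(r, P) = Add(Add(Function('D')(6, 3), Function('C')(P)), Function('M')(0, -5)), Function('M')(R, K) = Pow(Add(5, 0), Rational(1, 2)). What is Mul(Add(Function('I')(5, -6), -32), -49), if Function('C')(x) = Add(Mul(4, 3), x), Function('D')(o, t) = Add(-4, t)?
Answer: Add(1323, Mul(-49, Pow(5, Rational(1, 2)))) ≈ 1213.4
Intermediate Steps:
Function('M')(R, K) = Pow(5, Rational(1, 2))
Function('C')(x) = Add(12, x)
Function('I')(r, P) = Add(11, P, Pow(5, Rational(1, 2))) (Function('I')(r, P) = Add(Add(Add(-4, 3), Add(12, P)), Pow(5, Rational(1, 2))) = Add(Add(-1, Add(12, P)), Pow(5, Rational(1, 2))) = Add(Add(11, P), Pow(5, Rational(1, 2))) = Add(11, P, Pow(5, Rational(1, 2))))
Mul(Add(Function('I')(5, -6), -32), -49) = Mul(Add(Add(11, -6, Pow(5, Rational(1, 2))), -32), -49) = Mul(Add(Add(5, Pow(5, Rational(1, 2))), -32), -49) = Mul(Add(-27, Pow(5, Rational(1, 2))), -49) = Add(1323, Mul(-49, Pow(5, Rational(1, 2))))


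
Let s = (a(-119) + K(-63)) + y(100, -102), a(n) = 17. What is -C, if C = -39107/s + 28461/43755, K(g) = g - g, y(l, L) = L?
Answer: -114236398/247945 ≈ -460.73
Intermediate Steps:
K(g) = 0
s = -85 (s = (17 + 0) - 102 = 17 - 102 = -85)
C = 114236398/247945 (C = -39107/(-85) + 28461/43755 = -39107*(-1/85) + 28461*(1/43755) = 39107/85 + 9487/14585 = 114236398/247945 ≈ 460.73)
-C = -1*114236398/247945 = -114236398/247945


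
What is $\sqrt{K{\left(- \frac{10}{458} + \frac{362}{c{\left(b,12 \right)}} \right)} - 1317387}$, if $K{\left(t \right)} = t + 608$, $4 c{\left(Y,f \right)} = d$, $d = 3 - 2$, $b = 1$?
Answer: $\frac{2 i \sqrt{17244318529}}{229} \approx 1146.9 i$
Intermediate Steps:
$d = 1$
$c{\left(Y,f \right)} = \frac{1}{4}$ ($c{\left(Y,f \right)} = \frac{1}{4} \cdot 1 = \frac{1}{4}$)
$K{\left(t \right)} = 608 + t$
$\sqrt{K{\left(- \frac{10}{458} + \frac{362}{c{\left(b,12 \right)}} \right)} - 1317387} = \sqrt{\left(608 + \left(- \frac{10}{458} + 362 \frac{1}{\frac{1}{4}}\right)\right) - 1317387} = \sqrt{\left(608 + \left(\left(-10\right) \frac{1}{458} + 362 \cdot 4\right)\right) - 1317387} = \sqrt{\left(608 + \left(- \frac{5}{229} + 1448\right)\right) - 1317387} = \sqrt{\left(608 + \frac{331587}{229}\right) - 1317387} = \sqrt{\frac{470819}{229} - 1317387} = \sqrt{- \frac{301210804}{229}} = \frac{2 i \sqrt{17244318529}}{229}$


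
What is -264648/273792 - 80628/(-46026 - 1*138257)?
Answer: -1112284417/2102300464 ≈ -0.52908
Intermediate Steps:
-264648/273792 - 80628/(-46026 - 1*138257) = -264648*1/273792 - 80628/(-46026 - 138257) = -11027/11408 - 80628/(-184283) = -11027/11408 - 80628*(-1/184283) = -11027/11408 + 80628/184283 = -1112284417/2102300464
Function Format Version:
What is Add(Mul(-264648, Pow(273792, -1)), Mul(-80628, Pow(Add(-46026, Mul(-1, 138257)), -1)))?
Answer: Rational(-1112284417, 2102300464) ≈ -0.52908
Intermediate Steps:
Add(Mul(-264648, Pow(273792, -1)), Mul(-80628, Pow(Add(-46026, Mul(-1, 138257)), -1))) = Add(Mul(-264648, Rational(1, 273792)), Mul(-80628, Pow(Add(-46026, -138257), -1))) = Add(Rational(-11027, 11408), Mul(-80628, Pow(-184283, -1))) = Add(Rational(-11027, 11408), Mul(-80628, Rational(-1, 184283))) = Add(Rational(-11027, 11408), Rational(80628, 184283)) = Rational(-1112284417, 2102300464)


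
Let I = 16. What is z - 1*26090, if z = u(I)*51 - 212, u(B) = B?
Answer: -25486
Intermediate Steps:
z = 604 (z = 16*51 - 212 = 816 - 212 = 604)
z - 1*26090 = 604 - 1*26090 = 604 - 26090 = -25486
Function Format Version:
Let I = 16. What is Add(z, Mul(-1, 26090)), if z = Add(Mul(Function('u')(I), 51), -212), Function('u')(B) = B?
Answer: -25486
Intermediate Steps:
z = 604 (z = Add(Mul(16, 51), -212) = Add(816, -212) = 604)
Add(z, Mul(-1, 26090)) = Add(604, Mul(-1, 26090)) = Add(604, -26090) = -25486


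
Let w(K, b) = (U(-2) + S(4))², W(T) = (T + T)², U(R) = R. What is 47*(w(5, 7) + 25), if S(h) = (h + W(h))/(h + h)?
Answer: 12643/4 ≈ 3160.8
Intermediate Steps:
W(T) = 4*T² (W(T) = (2*T)² = 4*T²)
S(h) = (h + 4*h²)/(2*h) (S(h) = (h + 4*h²)/(h + h) = (h + 4*h²)/((2*h)) = (h + 4*h²)*(1/(2*h)) = (h + 4*h²)/(2*h))
w(K, b) = 169/4 (w(K, b) = (-2 + (½ + 2*4))² = (-2 + (½ + 8))² = (-2 + 17/2)² = (13/2)² = 169/4)
47*(w(5, 7) + 25) = 47*(169/4 + 25) = 47*(269/4) = 12643/4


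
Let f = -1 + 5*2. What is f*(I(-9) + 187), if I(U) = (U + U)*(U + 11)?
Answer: 1359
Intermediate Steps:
f = 9 (f = -1 + 10 = 9)
I(U) = 2*U*(11 + U) (I(U) = (2*U)*(11 + U) = 2*U*(11 + U))
f*(I(-9) + 187) = 9*(2*(-9)*(11 - 9) + 187) = 9*(2*(-9)*2 + 187) = 9*(-36 + 187) = 9*151 = 1359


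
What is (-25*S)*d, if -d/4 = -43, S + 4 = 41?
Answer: -159100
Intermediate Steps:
S = 37 (S = -4 + 41 = 37)
d = 172 (d = -4*(-43) = 172)
(-25*S)*d = -25*37*172 = -925*172 = -159100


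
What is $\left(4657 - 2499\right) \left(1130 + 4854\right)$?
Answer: $12913472$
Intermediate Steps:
$\left(4657 - 2499\right) \left(1130 + 4854\right) = 2158 \cdot 5984 = 12913472$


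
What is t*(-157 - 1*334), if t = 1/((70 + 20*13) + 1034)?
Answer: -491/1364 ≈ -0.35997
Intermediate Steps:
t = 1/1364 (t = 1/((70 + 260) + 1034) = 1/(330 + 1034) = 1/1364 ≈ 0.00073314)
t*(-157 - 1*334) = (-157 - 1*334)/1364 = (-157 - 334)/1364 = (1/1364)*(-491) = -491/1364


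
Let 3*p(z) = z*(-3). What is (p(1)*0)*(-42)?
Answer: 0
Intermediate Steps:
p(z) = -z (p(z) = (z*(-3))/3 = (-3*z)/3 = -z)
(p(1)*0)*(-42) = (-1*1*0)*(-42) = -1*0*(-42) = 0*(-42) = 0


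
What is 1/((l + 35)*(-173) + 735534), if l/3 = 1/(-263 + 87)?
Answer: 176/128388823 ≈ 1.3708e-6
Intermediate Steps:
l = -3/176 (l = 3/(-263 + 87) = 3/(-176) = 3*(-1/176) = -3/176 ≈ -0.017045)
1/((l + 35)*(-173) + 735534) = 1/((-3/176 + 35)*(-173) + 735534) = 1/((6157/176)*(-173) + 735534) = 1/(-1065161/176 + 735534) = 1/(128388823/176) = 176/128388823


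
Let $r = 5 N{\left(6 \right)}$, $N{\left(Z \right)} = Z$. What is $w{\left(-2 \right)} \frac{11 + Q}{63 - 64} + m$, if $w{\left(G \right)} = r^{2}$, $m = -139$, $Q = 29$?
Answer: $-36139$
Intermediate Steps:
$r = 30$ ($r = 5 \cdot 6 = 30$)
$w{\left(G \right)} = 900$ ($w{\left(G \right)} = 30^{2} = 900$)
$w{\left(-2 \right)} \frac{11 + Q}{63 - 64} + m = 900 \frac{11 + 29}{63 - 64} - 139 = 900 \frac{40}{-1} - 139 = 900 \cdot 40 \left(-1\right) - 139 = 900 \left(-40\right) - 139 = -36000 - 139 = -36139$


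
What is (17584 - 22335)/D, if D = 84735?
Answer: -4751/84735 ≈ -0.056069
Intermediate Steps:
(17584 - 22335)/D = (17584 - 22335)/84735 = -4751*1/84735 = -4751/84735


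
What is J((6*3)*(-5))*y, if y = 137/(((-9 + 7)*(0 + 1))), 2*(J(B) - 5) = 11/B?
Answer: -121793/360 ≈ -338.31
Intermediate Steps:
J(B) = 5 + 11/(2*B) (J(B) = 5 + (11/B)/2 = 5 + 11/(2*B))
y = -137/2 (y = 137/((-2*1)) = 137/(-2) = 137*(-1/2) = -137/2 ≈ -68.500)
J((6*3)*(-5))*y = (5 + 11/(2*(((6*3)*(-5)))))*(-137/2) = (5 + 11/(2*((18*(-5)))))*(-137/2) = (5 + (11/2)/(-90))*(-137/2) = (5 + (11/2)*(-1/90))*(-137/2) = (5 - 11/180)*(-137/2) = (889/180)*(-137/2) = -121793/360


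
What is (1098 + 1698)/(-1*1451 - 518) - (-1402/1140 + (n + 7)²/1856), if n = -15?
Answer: -7312409/32547570 ≈ -0.22467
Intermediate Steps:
(1098 + 1698)/(-1*1451 - 518) - (-1402/1140 + (n + 7)²/1856) = (1098 + 1698)/(-1*1451 - 518) - (-1402/1140 + (-15 + 7)²/1856) = 2796/(-1451 - 518) - (-1402*1/1140 + (-8)²*(1/1856)) = 2796/(-1969) - (-701/570 + 64*(1/1856)) = 2796*(-1/1969) - (-701/570 + 1/29) = -2796/1969 - 1*(-19759/16530) = -2796/1969 + 19759/16530 = -7312409/32547570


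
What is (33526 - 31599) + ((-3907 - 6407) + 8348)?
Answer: -39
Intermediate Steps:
(33526 - 31599) + ((-3907 - 6407) + 8348) = 1927 + (-10314 + 8348) = 1927 - 1966 = -39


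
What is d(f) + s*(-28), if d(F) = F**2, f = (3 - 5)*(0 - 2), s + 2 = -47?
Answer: 1388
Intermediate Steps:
s = -49 (s = -2 - 47 = -49)
f = 4 (f = -2*(-2) = 4)
d(f) + s*(-28) = 4**2 - 49*(-28) = 16 + 1372 = 1388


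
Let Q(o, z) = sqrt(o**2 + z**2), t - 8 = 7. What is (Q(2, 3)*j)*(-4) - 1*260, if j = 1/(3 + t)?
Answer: -260 - 2*sqrt(13)/9 ≈ -260.80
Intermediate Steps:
t = 15 (t = 8 + 7 = 15)
j = 1/18 (j = 1/(3 + 15) = 1/18 ≈ 0.055556)
(Q(2, 3)*j)*(-4) - 1*260 = (sqrt(2**2 + 3**2)*(1/18))*(-4) - 1*260 = (sqrt(4 + 9)*(1/18))*(-4) - 260 = (sqrt(13)*(1/18))*(-4) - 260 = (sqrt(13)/18)*(-4) - 260 = -2*sqrt(13)/9 - 260 = -260 - 2*sqrt(13)/9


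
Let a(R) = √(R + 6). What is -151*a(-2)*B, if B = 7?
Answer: -2114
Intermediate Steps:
a(R) = √(6 + R)
-151*a(-2)*B = -151*√(6 - 2)*7 = -151*√4*7 = -302*7 = -151*14 = -2114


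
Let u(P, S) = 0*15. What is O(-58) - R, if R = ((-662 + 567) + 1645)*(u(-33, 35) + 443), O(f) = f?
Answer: -686708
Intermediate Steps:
u(P, S) = 0
R = 686650 (R = ((-662 + 567) + 1645)*(0 + 443) = (-95 + 1645)*443 = 1550*443 = 686650)
O(-58) - R = -58 - 1*686650 = -58 - 686650 = -686708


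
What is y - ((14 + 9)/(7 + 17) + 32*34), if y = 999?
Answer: -2159/24 ≈ -89.958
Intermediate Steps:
y - ((14 + 9)/(7 + 17) + 32*34) = 999 - ((14 + 9)/(7 + 17) + 32*34) = 999 - (23/24 + 1088) = 999 - 1*26135/24 = 999 - 26135/24 = -2159/24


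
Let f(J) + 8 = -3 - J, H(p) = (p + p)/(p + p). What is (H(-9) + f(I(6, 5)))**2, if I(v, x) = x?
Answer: 225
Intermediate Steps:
H(p) = 1 (H(p) = (2*p)/((2*p)) = (2*p)*(1/(2*p)) = 1)
f(J) = -11 - J (f(J) = -8 + (-3 - J) = -11 - J)
(H(-9) + f(I(6, 5)))**2 = (1 + (-11 - 1*5))**2 = (1 + (-11 - 5))**2 = (1 - 16)**2 = (-15)**2 = 225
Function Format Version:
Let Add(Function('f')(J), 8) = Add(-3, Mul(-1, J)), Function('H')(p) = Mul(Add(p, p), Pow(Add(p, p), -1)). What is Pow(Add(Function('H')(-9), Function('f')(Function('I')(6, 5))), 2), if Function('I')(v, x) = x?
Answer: 225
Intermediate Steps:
Function('H')(p) = 1 (Function('H')(p) = Mul(Mul(2, p), Pow(Mul(2, p), -1)) = Mul(Mul(2, p), Mul(Rational(1, 2), Pow(p, -1))) = 1)
Function('f')(J) = Add(-11, Mul(-1, J)) (Function('f')(J) = Add(-8, Add(-3, Mul(-1, J))) = Add(-11, Mul(-1, J)))
Pow(Add(Function('H')(-9), Function('f')(Function('I')(6, 5))), 2) = Pow(Add(1, Add(-11, Mul(-1, 5))), 2) = Pow(Add(1, Add(-11, -5)), 2) = Pow(Add(1, -16), 2) = Pow(-15, 2) = 225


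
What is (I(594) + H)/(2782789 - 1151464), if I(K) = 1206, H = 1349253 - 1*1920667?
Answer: -570208/1631325 ≈ -0.34954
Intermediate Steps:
H = -571414 (H = 1349253 - 1920667 = -571414)
(I(594) + H)/(2782789 - 1151464) = (1206 - 571414)/(2782789 - 1151464) = -570208/1631325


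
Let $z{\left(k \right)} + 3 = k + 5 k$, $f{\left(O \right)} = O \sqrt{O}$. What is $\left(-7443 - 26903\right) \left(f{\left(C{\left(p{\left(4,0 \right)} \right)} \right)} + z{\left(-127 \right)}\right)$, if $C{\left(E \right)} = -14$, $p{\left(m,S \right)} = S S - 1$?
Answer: $26274690 + 480844 i \sqrt{14} \approx 2.6275 \cdot 10^{7} + 1.7992 \cdot 10^{6} i$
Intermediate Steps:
$p{\left(m,S \right)} = -1 + S^{2}$ ($p{\left(m,S \right)} = S^{2} - 1 = -1 + S^{2}$)
$f{\left(O \right)} = O^{\frac{3}{2}}$
$z{\left(k \right)} = -3 + 6 k$ ($z{\left(k \right)} = -3 + \left(k + 5 k\right) = -3 + 6 k$)
$\left(-7443 - 26903\right) \left(f{\left(C{\left(p{\left(4,0 \right)} \right)} \right)} + z{\left(-127 \right)}\right) = \left(-7443 - 26903\right) \left(\left(-14\right)^{\frac{3}{2}} + \left(-3 + 6 \left(-127\right)\right)\right) = \left(-7443 - 26903\right) \left(- 14 i \sqrt{14} - 765\right) = - 34346 \left(- 14 i \sqrt{14} - 765\right) = - 34346 \left(-765 - 14 i \sqrt{14}\right) = 26274690 + 480844 i \sqrt{14}$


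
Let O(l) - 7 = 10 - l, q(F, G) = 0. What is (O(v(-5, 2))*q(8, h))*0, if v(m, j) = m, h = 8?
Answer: 0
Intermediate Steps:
O(l) = 17 - l (O(l) = 7 + (10 - l) = 17 - l)
(O(v(-5, 2))*q(8, h))*0 = ((17 - 1*(-5))*0)*0 = ((17 + 5)*0)*0 = (22*0)*0 = 0*0 = 0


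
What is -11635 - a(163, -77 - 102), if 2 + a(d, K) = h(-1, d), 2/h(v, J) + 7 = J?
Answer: -907375/78 ≈ -11633.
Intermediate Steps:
h(v, J) = 2/(-7 + J)
a(d, K) = -2 + 2/(-7 + d)
-11635 - a(163, -77 - 102) = -11635 - 2*(8 - 1*163)/(-7 + 163) = -11635 - 2*(8 - 163)/156 = -11635 - 2*(-155)/156 = -11635 - 1*(-155/78) = -11635 + 155/78 = -907375/78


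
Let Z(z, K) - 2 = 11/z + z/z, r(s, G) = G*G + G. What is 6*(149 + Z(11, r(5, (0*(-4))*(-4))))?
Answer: 918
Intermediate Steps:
r(s, G) = G + G**2 (r(s, G) = G**2 + G = G + G**2)
Z(z, K) = 3 + 11/z (Z(z, K) = 2 + (11/z + z/z) = 2 + (11/z + 1) = 2 + (1 + 11/z) = 3 + 11/z)
6*(149 + Z(11, r(5, (0*(-4))*(-4)))) = 6*(149 + (3 + 11/11)) = 6*(149 + (3 + 11*(1/11))) = 6*(149 + (3 + 1)) = 6*(149 + 4) = 6*153 = 918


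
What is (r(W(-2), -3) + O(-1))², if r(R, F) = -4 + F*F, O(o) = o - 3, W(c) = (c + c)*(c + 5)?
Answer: 1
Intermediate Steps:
W(c) = 2*c*(5 + c) (W(c) = (2*c)*(5 + c) = 2*c*(5 + c))
O(o) = -3 + o
r(R, F) = -4 + F²
(r(W(-2), -3) + O(-1))² = ((-4 + (-3)²) + (-3 - 1))² = ((-4 + 9) - 4)² = (5 - 4)² = 1² = 1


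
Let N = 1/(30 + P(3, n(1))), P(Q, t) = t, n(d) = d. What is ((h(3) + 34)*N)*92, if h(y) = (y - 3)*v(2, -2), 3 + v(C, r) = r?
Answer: 3128/31 ≈ 100.90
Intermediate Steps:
v(C, r) = -3 + r
h(y) = 15 - 5*y (h(y) = (y - 3)*(-3 - 2) = (-3 + y)*(-5) = 15 - 5*y)
N = 1/31 (N = 1/(30 + 1) = 1/31 ≈ 0.032258)
((h(3) + 34)*N)*92 = (((15 - 5*3) + 34)*(1/31))*92 = (((15 - 15) + 34)*(1/31))*92 = ((0 + 34)*(1/31))*92 = (34*(1/31))*92 = (34/31)*92 = 3128/31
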